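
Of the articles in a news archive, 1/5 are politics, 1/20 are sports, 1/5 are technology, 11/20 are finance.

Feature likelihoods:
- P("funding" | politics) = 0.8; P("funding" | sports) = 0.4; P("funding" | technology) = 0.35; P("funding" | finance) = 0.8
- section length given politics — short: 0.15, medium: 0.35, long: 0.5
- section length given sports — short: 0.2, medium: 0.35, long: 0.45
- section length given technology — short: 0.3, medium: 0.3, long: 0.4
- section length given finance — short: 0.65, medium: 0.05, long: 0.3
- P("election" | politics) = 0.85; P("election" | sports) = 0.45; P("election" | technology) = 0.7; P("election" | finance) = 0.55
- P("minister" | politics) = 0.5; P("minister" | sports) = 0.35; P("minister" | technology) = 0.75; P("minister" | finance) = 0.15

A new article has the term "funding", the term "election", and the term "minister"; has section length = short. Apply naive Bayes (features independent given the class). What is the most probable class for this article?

politics: 0.2 × 0.8 × 0.15 × 0.85 × 0.5 = 0.0102
sports: 0.05 × 0.4 × 0.2 × 0.45 × 0.35 = 0.00063
technology: 0.2 × 0.35 × 0.3 × 0.7 × 0.75 = 0.011025
finance: 0.55 × 0.8 × 0.65 × 0.55 × 0.15 = 0.023595
Highest score → finance.

finance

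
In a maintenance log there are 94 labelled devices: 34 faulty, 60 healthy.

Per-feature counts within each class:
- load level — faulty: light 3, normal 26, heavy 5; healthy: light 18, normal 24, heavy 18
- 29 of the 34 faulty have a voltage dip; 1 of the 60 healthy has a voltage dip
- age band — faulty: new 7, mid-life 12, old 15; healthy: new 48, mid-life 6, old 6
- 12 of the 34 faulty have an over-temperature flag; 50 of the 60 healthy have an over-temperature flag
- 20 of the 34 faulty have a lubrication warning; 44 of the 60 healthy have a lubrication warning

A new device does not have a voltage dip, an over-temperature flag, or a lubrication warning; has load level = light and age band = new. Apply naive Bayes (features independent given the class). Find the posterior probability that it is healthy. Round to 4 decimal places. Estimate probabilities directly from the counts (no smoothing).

faulty: (34/94) × (3/34) × (5/34) × (7/34) × (22/34) × (14/34) ≈ 0.000257452
healthy: (60/94) × (18/60) × (59/60) × (48/60) × (10/60) × (16/60) ≈ 0.00669504
P(healthy | x) = 0.00669504 / 0.006952492 ≈ 0.9630

0.9630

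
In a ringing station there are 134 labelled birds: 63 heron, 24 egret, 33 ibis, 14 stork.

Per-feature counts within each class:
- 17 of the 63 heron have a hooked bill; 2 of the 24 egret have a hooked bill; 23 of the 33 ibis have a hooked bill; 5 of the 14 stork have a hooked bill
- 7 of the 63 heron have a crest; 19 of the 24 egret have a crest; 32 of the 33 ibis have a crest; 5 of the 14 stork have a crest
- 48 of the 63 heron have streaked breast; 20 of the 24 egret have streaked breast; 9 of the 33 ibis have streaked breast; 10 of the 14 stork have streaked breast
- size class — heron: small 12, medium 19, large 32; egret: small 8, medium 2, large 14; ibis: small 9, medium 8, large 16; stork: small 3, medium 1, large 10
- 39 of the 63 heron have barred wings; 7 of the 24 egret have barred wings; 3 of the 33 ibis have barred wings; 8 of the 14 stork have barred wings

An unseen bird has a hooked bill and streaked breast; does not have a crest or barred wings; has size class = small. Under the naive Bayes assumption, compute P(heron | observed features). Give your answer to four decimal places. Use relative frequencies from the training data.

heron: (63/134) × (17/63) × (56/63) × (48/63) × (12/63) × (24/63) ≈ 0.00623453
egret: (24/134) × (2/24) × (5/24) × (20/24) × (8/24) × (17/24) ≈ 0.000611814
ibis: (33/134) × (23/33) × (1/33) × (9/33) × (9/33) × (30/33) ≈ 0.000351701
stork: (14/134) × (5/14) × (9/14) × (10/14) × (3/14) × (6/14) ≈ 0.0015735
P(heron | x) = 0.00623453 / 0.008771545 ≈ 0.7108

0.7108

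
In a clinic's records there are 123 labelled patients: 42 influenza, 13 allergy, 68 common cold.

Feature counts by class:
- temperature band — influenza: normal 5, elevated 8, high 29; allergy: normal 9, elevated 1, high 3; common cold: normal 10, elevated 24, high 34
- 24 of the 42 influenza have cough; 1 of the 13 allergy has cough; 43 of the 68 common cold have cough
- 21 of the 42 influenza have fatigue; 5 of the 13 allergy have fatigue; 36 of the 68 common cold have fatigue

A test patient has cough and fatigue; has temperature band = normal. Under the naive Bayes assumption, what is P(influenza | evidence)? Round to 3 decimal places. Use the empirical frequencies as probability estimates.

influenza: (42/123) × (5/42) × (24/42) × (21/42) ≈ 0.0116144
allergy: (13/123) × (9/13) × (1/13) × (5/13) ≈ 0.00216481
common cold: (68/123) × (10/68) × (43/68) × (36/68) ≈ 0.0272175
P(influenza | x) = 0.0116144 / 0.04099671 ≈ 0.283

0.283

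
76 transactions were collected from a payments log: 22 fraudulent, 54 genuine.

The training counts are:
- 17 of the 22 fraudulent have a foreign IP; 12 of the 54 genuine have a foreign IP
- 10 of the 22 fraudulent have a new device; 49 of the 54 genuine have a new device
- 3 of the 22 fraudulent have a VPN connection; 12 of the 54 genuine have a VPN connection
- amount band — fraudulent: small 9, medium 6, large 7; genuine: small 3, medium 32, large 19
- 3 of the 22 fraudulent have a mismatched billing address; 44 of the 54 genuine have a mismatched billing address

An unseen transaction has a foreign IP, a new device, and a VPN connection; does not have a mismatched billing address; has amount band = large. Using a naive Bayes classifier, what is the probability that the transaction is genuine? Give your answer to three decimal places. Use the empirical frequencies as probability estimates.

0.353

fraudulent: (22/76) × (17/22) × (10/22) × (3/22) × (7/22) × (19/22) ≈ 0.00380993
genuine: (54/76) × (12/54) × (49/54) × (12/54) × (19/54) × (10/54) ≈ 0.00207455
P(genuine | x) = 0.00207455 / 0.00588448 ≈ 0.353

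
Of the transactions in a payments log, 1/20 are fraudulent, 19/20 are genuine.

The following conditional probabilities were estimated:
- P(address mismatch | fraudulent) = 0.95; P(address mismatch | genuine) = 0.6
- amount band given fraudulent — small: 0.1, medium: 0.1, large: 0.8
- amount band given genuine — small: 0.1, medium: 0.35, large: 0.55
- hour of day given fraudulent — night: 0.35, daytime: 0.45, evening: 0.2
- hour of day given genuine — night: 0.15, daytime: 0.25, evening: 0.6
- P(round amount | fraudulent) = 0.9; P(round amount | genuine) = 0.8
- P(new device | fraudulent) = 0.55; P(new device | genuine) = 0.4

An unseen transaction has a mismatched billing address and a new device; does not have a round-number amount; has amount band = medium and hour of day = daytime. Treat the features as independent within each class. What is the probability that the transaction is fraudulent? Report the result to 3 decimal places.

0.029

fraudulent: 0.05 × 0.95 × 0.1 × 0.45 × (1−0.9) × 0.55 = 0.0001175625
genuine: 0.95 × 0.6 × 0.35 × 0.25 × (1−0.8) × 0.4 = 0.00399
P(fraudulent | x) = 0.0001175625 / 0.0041075625 ≈ 0.029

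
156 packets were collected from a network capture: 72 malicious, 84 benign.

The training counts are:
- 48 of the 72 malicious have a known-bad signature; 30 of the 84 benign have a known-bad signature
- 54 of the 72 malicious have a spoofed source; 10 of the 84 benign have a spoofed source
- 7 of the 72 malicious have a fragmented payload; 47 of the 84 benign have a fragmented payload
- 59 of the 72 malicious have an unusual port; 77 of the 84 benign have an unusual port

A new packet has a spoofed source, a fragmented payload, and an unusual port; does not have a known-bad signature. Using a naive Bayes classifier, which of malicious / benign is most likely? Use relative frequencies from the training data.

benign

malicious: (72/156) × (24/72) × (54/72) × (7/72) × (59/72) ≈ 0.00919249
benign: (84/156) × (54/84) × (10/84) × (47/84) × (77/84) ≈ 0.0211359
Highest score → benign.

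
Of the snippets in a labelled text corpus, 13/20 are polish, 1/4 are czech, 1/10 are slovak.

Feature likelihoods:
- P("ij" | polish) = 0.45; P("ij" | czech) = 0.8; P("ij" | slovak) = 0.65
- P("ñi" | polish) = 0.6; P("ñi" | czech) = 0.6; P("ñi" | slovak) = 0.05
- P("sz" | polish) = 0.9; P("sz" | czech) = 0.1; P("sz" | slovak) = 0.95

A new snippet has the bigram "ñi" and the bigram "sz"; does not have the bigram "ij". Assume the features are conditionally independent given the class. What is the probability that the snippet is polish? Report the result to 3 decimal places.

0.976

polish: 0.65 × (1−0.45) × 0.6 × 0.9 = 0.19305
czech: 0.25 × (1−0.8) × 0.6 × 0.1 = 0.003
slovak: 0.1 × (1−0.65) × 0.05 × 0.95 = 0.0016625
P(polish | x) = 0.19305 / 0.1977125 ≈ 0.976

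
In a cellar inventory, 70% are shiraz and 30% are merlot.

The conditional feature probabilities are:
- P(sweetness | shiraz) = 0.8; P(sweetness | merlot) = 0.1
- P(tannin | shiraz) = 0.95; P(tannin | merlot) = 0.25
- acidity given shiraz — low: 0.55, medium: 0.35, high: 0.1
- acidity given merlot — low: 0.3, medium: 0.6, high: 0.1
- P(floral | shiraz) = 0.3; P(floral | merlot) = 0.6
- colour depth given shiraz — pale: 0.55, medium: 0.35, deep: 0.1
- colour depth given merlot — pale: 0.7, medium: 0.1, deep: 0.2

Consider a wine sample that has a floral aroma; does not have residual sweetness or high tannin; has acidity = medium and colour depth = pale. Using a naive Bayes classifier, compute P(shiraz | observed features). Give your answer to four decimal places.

0.0079

shiraz: 0.7 × (1−0.8) × (1−0.95) × 0.35 × 0.3 × 0.55 = 0.00040425
merlot: 0.3 × (1−0.1) × (1−0.25) × 0.6 × 0.6 × 0.7 = 0.05103
P(shiraz | x) = 0.00040425 / 0.05143425 ≈ 0.0079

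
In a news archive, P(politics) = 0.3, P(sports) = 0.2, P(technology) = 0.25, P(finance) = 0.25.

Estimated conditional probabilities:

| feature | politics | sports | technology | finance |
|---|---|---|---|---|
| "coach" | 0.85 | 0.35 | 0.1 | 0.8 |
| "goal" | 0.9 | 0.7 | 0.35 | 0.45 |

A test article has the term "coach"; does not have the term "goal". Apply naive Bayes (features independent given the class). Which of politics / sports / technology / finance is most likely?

politics: 0.3 × 0.85 × (1−0.9) = 0.0255
sports: 0.2 × 0.35 × (1−0.7) = 0.021
technology: 0.25 × 0.1 × (1−0.35) = 0.01625
finance: 0.25 × 0.8 × (1−0.45) = 0.11
Highest score → finance.

finance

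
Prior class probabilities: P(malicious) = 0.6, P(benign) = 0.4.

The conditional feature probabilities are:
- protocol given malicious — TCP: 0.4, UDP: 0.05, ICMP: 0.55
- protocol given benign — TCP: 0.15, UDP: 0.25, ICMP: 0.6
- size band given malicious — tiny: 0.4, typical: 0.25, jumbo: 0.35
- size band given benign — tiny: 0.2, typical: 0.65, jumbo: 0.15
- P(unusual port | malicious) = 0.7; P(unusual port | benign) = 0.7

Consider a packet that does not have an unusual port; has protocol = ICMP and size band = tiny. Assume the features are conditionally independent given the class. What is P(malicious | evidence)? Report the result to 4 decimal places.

0.7333

malicious: 0.6 × 0.55 × 0.4 × (1−0.7) = 0.0396
benign: 0.4 × 0.6 × 0.2 × (1−0.7) = 0.0144
P(malicious | x) = 0.0396 / 0.054 ≈ 0.7333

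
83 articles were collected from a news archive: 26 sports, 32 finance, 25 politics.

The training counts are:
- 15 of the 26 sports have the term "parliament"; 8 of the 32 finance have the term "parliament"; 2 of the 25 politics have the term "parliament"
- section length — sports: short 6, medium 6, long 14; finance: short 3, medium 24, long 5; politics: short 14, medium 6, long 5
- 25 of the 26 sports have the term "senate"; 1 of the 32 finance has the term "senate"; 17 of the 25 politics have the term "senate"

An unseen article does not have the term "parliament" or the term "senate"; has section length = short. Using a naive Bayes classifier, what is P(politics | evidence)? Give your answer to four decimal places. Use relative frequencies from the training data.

sports: (26/83) × (11/26) × (6/26) × (1/26) ≈ 0.0011763
finance: (32/83) × (24/32) × (3/32) × (31/32) ≈ 0.0262613
politics: (25/83) × (23/25) × (14/25) × (8/25) ≈ 0.0496578
P(politics | x) = 0.0496578 / 0.0770954 ≈ 0.6441

0.6441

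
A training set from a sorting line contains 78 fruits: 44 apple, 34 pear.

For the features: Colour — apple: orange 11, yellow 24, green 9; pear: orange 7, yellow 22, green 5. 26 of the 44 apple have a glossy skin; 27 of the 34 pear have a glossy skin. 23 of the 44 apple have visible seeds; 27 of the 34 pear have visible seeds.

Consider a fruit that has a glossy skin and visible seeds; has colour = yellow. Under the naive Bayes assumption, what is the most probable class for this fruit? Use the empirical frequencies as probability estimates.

pear

apple: (44/78) × (24/44) × (26/44) × (23/44) ≈ 0.0950413
pear: (34/78) × (22/34) × (27/34) × (27/34) ≈ 0.177868
Highest score → pear.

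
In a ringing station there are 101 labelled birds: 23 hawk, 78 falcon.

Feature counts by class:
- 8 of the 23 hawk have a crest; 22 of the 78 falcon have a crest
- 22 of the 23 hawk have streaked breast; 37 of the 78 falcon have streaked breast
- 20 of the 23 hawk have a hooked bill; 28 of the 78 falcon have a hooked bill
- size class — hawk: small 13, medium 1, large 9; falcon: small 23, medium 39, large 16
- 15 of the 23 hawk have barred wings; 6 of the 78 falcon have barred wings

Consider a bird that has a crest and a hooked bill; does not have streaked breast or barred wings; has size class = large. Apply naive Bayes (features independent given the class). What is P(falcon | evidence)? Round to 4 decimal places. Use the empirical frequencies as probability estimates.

0.9502

hawk: (23/101) × (8/23) × (1/23) × (20/23) × (9/23) × (8/23) ≈ 0.000407586
falcon: (78/101) × (22/78) × (41/78) × (28/78) × (16/78) × (72/78) ≈ 0.00778247
P(falcon | x) = 0.00778247 / 0.008190056 ≈ 0.9502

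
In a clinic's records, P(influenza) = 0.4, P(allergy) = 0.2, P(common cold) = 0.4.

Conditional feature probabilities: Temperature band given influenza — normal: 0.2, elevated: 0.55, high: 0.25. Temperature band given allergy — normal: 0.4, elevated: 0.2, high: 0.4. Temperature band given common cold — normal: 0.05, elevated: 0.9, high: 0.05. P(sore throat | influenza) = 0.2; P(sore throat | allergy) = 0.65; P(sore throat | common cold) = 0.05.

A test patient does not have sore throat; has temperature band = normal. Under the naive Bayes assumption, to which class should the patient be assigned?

influenza

influenza: 0.4 × 0.2 × (1−0.2) = 0.064
allergy: 0.2 × 0.4 × (1−0.65) = 0.028
common cold: 0.4 × 0.05 × (1−0.05) = 0.019
Highest score → influenza.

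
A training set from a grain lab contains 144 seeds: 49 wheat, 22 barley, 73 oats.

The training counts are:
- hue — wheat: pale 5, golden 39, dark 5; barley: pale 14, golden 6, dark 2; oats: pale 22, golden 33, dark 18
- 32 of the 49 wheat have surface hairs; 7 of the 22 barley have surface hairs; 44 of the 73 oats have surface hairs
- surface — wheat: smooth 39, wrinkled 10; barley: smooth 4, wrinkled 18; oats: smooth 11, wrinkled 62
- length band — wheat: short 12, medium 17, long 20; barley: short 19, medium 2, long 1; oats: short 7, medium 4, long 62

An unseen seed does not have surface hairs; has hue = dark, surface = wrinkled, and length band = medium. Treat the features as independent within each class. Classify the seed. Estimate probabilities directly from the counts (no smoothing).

wheat: (49/144) × (5/49) × (17/49) × (10/49) × (17/49) ≈ 0.000852937
barley: (22/144) × (2/22) × (15/22) × (18/22) × (2/22) ≈ 0.000704358
oats: (73/144) × (18/73) × (29/73) × (62/73) × (4/73) ≈ 0.00231095
Highest score → oats.

oats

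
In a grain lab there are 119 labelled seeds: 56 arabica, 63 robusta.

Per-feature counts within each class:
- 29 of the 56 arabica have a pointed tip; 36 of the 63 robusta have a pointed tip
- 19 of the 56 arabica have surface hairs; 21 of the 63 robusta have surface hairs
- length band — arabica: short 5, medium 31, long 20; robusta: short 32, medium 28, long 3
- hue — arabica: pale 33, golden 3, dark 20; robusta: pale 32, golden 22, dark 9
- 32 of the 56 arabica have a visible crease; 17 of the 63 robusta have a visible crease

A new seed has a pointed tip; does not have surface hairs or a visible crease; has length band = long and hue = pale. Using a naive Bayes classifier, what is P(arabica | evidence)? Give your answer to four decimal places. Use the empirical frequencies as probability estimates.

arabica: (56/119) × (29/56) × (37/56) × (20/56) × (33/56) × (24/56) ≈ 0.014523
robusta: (63/119) × (36/63) × (42/63) × (3/63) × (32/63) × (46/63) ≈ 0.00356182
P(arabica | x) = 0.014523 / 0.01808482 ≈ 0.8030

0.8030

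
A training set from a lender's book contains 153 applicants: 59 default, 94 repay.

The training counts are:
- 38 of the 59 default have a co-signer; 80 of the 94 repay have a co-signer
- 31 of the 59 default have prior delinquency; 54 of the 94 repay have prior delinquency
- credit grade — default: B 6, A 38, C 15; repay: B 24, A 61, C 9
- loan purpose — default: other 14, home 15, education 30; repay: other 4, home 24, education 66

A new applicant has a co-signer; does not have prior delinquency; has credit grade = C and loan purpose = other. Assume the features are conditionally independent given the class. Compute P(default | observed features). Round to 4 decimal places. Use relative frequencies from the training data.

default: (59/153) × (38/59) × (28/59) × (15/59) × (14/59) ≈ 0.00711072
repay: (94/153) × (80/94) × (40/94) × (9/94) × (4/94) ≈ 0.00090652
P(default | x) = 0.00711072 / 0.00801724 ≈ 0.8869

0.8869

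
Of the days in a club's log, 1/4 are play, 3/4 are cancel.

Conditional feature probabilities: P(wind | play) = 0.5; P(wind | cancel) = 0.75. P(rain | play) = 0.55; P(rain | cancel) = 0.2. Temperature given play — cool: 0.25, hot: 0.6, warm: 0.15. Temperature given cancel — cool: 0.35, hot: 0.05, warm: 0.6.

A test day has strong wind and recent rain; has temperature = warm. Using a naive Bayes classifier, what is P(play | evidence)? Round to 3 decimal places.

play: 0.25 × 0.5 × 0.55 × 0.15 = 0.0103125
cancel: 0.75 × 0.75 × 0.2 × 0.6 = 0.0675
P(play | x) = 0.0103125 / 0.0778125 ≈ 0.133

0.133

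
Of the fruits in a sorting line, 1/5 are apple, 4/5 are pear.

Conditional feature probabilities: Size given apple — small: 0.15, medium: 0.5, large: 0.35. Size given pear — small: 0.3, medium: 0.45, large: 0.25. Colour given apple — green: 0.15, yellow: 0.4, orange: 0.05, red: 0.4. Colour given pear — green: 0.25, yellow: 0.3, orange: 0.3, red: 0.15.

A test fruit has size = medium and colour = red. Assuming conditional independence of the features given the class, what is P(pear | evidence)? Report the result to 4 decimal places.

apple: 0.2 × 0.5 × 0.4 = 0.04
pear: 0.8 × 0.45 × 0.15 = 0.054
P(pear | x) = 0.054 / 0.094 ≈ 0.5745

0.5745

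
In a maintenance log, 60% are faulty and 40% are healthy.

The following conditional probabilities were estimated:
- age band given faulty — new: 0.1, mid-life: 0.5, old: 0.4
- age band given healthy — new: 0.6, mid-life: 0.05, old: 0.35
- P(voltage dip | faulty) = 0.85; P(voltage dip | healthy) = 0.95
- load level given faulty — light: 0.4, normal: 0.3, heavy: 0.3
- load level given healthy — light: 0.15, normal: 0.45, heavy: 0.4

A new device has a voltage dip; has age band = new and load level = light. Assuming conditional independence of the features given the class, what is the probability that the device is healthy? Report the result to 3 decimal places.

faulty: 0.6 × 0.1 × 0.85 × 0.4 = 0.0204
healthy: 0.4 × 0.6 × 0.95 × 0.15 = 0.0342
P(healthy | x) = 0.0342 / 0.0546 ≈ 0.626

0.626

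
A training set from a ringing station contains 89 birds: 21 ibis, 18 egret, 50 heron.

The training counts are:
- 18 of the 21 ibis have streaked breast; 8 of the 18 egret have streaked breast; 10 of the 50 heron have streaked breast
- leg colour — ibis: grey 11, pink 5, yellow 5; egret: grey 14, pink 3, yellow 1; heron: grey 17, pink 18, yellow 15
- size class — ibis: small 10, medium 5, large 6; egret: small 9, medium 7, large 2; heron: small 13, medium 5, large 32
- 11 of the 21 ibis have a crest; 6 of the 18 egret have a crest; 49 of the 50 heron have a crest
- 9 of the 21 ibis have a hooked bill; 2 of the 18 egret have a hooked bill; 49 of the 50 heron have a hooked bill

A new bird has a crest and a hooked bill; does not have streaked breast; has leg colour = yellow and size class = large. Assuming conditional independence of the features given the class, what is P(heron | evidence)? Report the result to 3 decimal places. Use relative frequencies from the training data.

ibis: (21/89) × (3/21) × (5/21) × (6/21) × (11/21) × (9/21) ≈ 0.000514767
egret: (18/89) × (10/18) × (1/18) × (2/18) × (6/18) × (2/18) ≈ 0.0000256881
heron: (50/89) × (40/50) × (15/50) × (32/50) × (49/50) × (49/50) ≈ 0.082875
P(heron | x) = 0.082875 / 0.0834154551 ≈ 0.994

0.994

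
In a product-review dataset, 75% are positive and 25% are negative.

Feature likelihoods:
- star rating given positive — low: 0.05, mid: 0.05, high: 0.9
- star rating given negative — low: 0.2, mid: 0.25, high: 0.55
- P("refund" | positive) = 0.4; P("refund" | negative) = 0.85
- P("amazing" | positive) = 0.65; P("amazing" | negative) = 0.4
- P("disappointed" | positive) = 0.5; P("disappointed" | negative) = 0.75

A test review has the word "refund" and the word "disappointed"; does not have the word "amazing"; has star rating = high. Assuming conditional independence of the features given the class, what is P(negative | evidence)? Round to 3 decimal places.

0.527

positive: 0.75 × 0.9 × 0.4 × (1−0.65) × 0.5 = 0.04725
negative: 0.25 × 0.55 × 0.85 × (1−0.4) × 0.75 = 0.05259375
P(negative | x) = 0.05259375 / 0.09984375 ≈ 0.527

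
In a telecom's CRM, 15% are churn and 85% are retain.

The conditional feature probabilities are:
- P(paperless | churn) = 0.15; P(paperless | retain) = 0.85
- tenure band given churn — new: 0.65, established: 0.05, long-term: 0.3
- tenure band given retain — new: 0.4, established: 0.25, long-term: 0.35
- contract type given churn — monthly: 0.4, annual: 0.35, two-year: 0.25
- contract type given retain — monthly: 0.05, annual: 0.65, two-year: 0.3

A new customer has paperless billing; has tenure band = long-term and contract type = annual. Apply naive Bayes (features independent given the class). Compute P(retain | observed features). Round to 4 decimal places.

0.9858

churn: 0.15 × 0.15 × 0.3 × 0.35 = 0.0023625
retain: 0.85 × 0.85 × 0.35 × 0.65 = 0.16436875
P(retain | x) = 0.16436875 / 0.16673125 ≈ 0.9858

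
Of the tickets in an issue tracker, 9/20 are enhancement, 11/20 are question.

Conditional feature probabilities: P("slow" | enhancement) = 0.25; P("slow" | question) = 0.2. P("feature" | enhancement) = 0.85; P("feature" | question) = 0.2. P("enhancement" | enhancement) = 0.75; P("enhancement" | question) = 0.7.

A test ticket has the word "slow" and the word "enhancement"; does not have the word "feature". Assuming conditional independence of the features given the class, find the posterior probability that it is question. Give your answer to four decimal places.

enhancement: 0.45 × 0.25 × (1−0.85) × 0.75 = 0.01265625
question: 0.55 × 0.2 × (1−0.2) × 0.7 = 0.0616
P(question | x) = 0.0616 / 0.07425625 ≈ 0.8296

0.8296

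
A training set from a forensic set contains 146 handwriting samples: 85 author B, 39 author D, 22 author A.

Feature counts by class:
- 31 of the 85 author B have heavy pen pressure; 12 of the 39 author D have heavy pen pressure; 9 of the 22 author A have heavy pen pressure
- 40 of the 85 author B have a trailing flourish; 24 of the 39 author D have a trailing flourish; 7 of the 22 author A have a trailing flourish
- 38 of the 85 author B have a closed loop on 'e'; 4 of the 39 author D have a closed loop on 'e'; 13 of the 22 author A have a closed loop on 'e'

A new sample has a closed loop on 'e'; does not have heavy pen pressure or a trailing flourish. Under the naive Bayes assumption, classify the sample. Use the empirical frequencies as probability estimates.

author B: (85/146) × (54/85) × (45/85) × (38/85) ≈ 0.0875385
author D: (39/146) × (27/39) × (15/39) × (4/39) ≈ 0.00729513
author A: (22/146) × (13/22) × (15/22) × (13/22) ≈ 0.035874
Highest score → author B.

author B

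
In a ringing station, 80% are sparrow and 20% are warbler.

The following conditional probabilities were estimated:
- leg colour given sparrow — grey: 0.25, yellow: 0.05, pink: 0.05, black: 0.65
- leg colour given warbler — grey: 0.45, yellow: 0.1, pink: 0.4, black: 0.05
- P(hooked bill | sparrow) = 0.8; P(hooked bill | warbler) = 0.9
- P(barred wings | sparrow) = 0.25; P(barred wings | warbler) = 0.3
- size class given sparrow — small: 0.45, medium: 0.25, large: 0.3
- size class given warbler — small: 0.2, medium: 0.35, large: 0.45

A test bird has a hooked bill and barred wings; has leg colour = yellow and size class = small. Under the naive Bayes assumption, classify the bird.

sparrow

sparrow: 0.8 × 0.05 × 0.8 × 0.25 × 0.45 = 0.0036
warbler: 0.2 × 0.1 × 0.9 × 0.3 × 0.2 = 0.00108
Highest score → sparrow.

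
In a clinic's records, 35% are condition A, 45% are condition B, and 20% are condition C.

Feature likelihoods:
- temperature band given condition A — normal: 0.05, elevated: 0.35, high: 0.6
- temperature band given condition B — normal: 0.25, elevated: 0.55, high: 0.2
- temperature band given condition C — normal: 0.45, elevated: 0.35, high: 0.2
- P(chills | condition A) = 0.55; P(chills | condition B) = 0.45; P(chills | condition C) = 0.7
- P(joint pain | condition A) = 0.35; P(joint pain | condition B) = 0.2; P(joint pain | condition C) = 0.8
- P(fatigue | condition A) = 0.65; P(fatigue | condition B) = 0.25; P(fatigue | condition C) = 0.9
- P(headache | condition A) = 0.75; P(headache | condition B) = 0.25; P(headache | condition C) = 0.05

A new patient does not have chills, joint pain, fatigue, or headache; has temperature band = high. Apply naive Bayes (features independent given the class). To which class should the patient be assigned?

condition B

condition A: 0.35 × 0.6 × (1−0.55) × (1−0.35) × (1−0.65) × (1−0.75) = 0.0053746875
condition B: 0.45 × 0.2 × (1−0.45) × (1−0.2) × (1−0.25) × (1−0.25) = 0.022275
condition C: 0.2 × 0.2 × (1−0.7) × (1−0.8) × (1−0.9) × (1−0.05) = 0.000228
Highest score → condition B.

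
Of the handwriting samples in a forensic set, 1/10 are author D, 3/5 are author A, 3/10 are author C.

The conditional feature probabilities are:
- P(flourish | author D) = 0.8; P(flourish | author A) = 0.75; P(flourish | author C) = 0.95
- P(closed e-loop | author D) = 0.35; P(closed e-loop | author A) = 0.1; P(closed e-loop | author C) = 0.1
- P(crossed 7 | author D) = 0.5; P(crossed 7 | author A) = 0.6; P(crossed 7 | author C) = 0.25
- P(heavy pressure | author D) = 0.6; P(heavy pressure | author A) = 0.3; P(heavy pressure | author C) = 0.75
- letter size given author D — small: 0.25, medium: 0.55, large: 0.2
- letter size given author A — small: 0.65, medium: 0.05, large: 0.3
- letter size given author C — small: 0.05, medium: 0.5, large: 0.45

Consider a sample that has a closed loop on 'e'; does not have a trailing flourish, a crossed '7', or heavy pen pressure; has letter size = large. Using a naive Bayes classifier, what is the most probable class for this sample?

author D: 0.1 × (1−0.8) × 0.35 × (1−0.5) × (1−0.6) × 0.2 = 0.00028
author A: 0.6 × (1−0.75) × 0.1 × (1−0.6) × (1−0.3) × 0.3 = 0.00126
author C: 0.3 × (1−0.95) × 0.1 × (1−0.25) × (1−0.75) × 0.45 = 0.0001265625
Highest score → author A.

author A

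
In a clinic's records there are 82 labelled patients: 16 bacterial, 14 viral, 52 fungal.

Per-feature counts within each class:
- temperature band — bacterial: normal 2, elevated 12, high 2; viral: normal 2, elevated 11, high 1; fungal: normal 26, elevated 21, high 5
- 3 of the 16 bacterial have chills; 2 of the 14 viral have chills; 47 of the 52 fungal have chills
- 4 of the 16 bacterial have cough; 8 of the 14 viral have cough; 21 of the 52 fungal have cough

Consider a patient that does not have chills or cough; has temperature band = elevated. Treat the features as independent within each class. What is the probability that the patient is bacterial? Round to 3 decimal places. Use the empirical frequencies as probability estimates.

bacterial: (16/82) × (12/16) × (13/16) × (12/16) ≈ 0.0891768
viral: (14/82) × (11/14) × (12/14) × (6/14) ≈ 0.0492782
fungal: (52/82) × (21/52) × (5/52) × (31/52) ≈ 0.0146801
P(bacterial | x) = 0.0891768 / 0.1531351 ≈ 0.582

0.582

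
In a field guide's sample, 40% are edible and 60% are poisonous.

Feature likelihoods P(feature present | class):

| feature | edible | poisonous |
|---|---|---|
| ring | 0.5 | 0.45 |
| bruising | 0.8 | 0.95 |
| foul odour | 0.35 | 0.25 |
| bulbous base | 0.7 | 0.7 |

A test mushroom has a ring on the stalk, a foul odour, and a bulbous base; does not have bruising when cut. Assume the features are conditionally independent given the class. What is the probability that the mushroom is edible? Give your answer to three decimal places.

0.806

edible: 0.4 × 0.5 × (1−0.8) × 0.35 × 0.7 = 0.0098
poisonous: 0.6 × 0.45 × (1−0.95) × 0.25 × 0.7 = 0.0023625
P(edible | x) = 0.0098 / 0.0121625 ≈ 0.806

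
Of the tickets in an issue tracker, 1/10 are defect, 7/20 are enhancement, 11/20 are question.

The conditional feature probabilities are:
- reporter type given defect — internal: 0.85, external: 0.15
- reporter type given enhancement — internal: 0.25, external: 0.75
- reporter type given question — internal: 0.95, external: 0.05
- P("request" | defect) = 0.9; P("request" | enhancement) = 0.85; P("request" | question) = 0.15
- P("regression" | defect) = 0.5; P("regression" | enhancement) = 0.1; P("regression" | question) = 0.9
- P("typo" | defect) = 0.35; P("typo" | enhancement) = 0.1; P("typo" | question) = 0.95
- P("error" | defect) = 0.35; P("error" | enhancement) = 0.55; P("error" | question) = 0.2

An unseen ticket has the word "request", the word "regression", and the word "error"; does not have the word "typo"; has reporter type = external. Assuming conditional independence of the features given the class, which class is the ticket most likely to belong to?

enhancement

defect: 0.1 × 0.15 × 0.9 × 0.5 × (1−0.35) × 0.35 = 0.001535625
enhancement: 0.35 × 0.75 × 0.85 × 0.1 × (1−0.1) × 0.55 = 0.0110446875
question: 0.55 × 0.05 × 0.15 × 0.9 × (1−0.95) × 0.2 = 0.000037125
Highest score → enhancement.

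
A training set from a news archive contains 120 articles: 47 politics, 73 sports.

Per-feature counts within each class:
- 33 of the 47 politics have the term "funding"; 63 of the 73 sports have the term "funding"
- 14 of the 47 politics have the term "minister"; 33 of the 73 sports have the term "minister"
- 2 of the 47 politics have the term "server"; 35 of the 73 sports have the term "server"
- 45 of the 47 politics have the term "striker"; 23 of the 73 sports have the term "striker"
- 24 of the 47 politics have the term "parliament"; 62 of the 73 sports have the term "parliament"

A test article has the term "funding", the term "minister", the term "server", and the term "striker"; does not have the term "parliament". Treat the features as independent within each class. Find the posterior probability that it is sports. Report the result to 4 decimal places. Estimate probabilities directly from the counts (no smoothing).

politics: (47/120) × (33/47) × (14/47) × (2/47) × (45/47) × (23/47) ≈ 0.0016332
sports: (73/120) × (63/73) × (33/73) × (35/73) × (23/73) × (11/73) ≈ 0.0054022
P(sports | x) = 0.0054022 / 0.0070354 ≈ 0.7679

0.7679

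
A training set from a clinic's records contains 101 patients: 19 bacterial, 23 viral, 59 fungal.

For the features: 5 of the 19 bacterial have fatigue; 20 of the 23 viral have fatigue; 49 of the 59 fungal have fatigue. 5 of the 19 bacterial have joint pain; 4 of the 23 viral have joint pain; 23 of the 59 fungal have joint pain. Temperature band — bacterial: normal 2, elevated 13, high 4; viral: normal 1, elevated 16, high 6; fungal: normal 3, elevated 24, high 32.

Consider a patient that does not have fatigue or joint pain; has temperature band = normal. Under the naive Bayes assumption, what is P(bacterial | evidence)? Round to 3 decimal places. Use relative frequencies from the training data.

0.722

bacterial: (19/101) × (14/19) × (14/19) × (2/19) ≈ 0.0107512
viral: (23/101) × (3/23) × (19/23) × (1/23) ≈ 0.00106684
fungal: (59/101) × (10/59) × (36/59) × (3/59) ≈ 0.00307184
P(bacterial | x) = 0.0107512 / 0.01488988 ≈ 0.722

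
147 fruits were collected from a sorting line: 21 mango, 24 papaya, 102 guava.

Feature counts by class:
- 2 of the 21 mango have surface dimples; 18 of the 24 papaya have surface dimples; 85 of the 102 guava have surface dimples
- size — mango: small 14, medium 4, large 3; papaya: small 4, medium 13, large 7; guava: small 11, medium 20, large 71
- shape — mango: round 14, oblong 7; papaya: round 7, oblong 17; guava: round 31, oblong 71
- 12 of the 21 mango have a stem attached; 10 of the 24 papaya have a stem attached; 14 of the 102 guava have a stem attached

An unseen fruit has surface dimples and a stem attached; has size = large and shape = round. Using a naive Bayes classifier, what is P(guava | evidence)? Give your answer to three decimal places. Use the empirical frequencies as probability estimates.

mango: (21/147) × (2/21) × (3/21) × (14/21) × (12/21) ≈ 0.000740432
papaya: (24/147) × (18/24) × (7/24) × (7/24) × (10/24) ≈ 0.00434028
guava: (102/147) × (85/102) × (71/102) × (31/102) × (14/102) ≈ 0.0167899
P(guava | x) = 0.0167899 / 0.021870612 ≈ 0.768

0.768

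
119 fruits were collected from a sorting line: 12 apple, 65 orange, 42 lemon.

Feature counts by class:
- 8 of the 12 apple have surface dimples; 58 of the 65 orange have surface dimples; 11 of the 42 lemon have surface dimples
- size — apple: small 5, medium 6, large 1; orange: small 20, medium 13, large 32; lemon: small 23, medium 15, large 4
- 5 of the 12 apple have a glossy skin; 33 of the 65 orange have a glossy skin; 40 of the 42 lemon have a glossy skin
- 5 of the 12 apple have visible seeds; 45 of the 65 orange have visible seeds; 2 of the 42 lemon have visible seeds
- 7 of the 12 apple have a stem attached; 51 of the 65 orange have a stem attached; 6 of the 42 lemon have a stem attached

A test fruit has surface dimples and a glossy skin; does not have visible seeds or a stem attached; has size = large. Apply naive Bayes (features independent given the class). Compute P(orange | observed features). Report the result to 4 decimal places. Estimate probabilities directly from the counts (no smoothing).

0.5214

apple: (12/119) × (8/12) × (1/12) × (5/12) × (7/12) × (5/12) ≈ 0.000567357
orange: (65/119) × (58/65) × (32/65) × (33/65) × (20/65) × (14/65) ≈ 0.00807327
lemon: (42/119) × (11/42) × (4/42) × (40/42) × (40/42) × (36/42) ≈ 0.00684433
P(orange | x) = 0.00807327 / 0.015484957 ≈ 0.5214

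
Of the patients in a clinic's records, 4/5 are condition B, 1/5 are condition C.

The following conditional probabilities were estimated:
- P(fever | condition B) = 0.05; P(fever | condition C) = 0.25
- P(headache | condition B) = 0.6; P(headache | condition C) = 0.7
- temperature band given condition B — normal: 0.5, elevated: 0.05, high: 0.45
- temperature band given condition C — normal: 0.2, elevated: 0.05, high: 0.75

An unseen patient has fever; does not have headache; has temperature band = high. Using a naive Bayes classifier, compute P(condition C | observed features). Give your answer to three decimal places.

condition B: 0.8 × 0.05 × (1−0.6) × 0.45 = 0.0072
condition C: 0.2 × 0.25 × (1−0.7) × 0.75 = 0.01125
P(condition C | x) = 0.01125 / 0.01845 ≈ 0.610

0.610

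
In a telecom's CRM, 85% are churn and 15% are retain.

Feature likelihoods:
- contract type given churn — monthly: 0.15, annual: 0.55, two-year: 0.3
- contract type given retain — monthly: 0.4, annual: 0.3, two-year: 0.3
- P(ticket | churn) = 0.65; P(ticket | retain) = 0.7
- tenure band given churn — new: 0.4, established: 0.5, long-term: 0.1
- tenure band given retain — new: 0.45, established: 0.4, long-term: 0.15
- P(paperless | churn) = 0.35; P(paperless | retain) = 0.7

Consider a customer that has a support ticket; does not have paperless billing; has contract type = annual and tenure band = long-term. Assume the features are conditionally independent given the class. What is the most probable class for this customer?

churn: 0.85 × 0.55 × 0.65 × 0.1 × (1−0.35) = 0.019751875
retain: 0.15 × 0.3 × 0.7 × 0.15 × (1−0.7) = 0.0014175
Highest score → churn.

churn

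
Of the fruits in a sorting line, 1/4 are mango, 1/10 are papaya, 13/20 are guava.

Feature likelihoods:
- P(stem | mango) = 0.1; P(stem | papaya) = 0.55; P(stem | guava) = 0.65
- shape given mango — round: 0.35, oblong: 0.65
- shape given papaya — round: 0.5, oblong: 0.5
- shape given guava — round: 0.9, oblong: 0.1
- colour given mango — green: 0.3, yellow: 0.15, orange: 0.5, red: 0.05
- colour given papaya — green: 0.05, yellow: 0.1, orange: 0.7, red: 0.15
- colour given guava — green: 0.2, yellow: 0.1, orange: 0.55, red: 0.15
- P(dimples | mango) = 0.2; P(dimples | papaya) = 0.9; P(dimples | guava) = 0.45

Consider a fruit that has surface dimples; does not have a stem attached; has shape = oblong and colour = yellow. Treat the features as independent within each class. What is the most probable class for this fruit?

mango: 0.25 × (1−0.1) × 0.65 × 0.15 × 0.2 = 0.0043875
papaya: 0.1 × (1−0.55) × 0.5 × 0.1 × 0.9 = 0.002025
guava: 0.65 × (1−0.65) × 0.1 × 0.1 × 0.45 = 0.00102375
Highest score → mango.

mango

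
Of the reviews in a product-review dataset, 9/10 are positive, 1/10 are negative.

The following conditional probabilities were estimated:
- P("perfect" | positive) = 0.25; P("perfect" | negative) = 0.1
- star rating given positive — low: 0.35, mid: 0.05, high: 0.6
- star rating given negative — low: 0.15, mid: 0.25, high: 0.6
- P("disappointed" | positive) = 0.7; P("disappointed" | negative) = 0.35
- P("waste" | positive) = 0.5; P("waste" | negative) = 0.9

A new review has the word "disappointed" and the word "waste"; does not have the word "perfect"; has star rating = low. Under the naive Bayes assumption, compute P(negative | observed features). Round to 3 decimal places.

0.049

positive: 0.9 × (1−0.25) × 0.35 × 0.7 × 0.5 = 0.0826875
negative: 0.1 × (1−0.1) × 0.15 × 0.35 × 0.9 = 0.0042525
P(negative | x) = 0.0042525 / 0.08694 ≈ 0.049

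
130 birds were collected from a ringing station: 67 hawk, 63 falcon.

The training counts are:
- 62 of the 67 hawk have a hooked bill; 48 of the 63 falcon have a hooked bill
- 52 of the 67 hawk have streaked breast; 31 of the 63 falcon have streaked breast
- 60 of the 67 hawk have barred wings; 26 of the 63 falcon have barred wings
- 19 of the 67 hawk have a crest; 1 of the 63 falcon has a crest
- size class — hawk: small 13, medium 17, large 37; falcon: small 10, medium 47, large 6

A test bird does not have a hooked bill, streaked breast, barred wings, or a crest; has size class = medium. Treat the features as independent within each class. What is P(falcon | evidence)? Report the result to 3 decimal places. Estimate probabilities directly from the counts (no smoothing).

hawk: (67/130) × (5/67) × (15/67) × (7/67) × (48/67) × (17/67) ≈ 0.000163534
falcon: (63/130) × (15/63) × (32/63) × (37/63) × (62/63) × (47/63) ≈ 0.0252713
P(falcon | x) = 0.0252713 / 0.025434834 ≈ 0.994

0.994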